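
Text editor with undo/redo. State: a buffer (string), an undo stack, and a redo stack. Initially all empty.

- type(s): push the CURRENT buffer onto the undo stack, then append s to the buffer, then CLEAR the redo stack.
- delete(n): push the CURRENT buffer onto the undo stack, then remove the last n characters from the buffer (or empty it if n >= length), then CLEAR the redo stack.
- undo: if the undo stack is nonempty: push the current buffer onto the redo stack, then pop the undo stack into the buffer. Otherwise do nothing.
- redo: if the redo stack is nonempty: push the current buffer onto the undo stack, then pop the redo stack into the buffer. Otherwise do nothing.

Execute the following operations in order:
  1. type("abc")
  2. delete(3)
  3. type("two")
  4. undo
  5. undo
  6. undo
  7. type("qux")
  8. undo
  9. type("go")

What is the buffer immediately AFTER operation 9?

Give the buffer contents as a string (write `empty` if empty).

Answer: go

Derivation:
After op 1 (type): buf='abc' undo_depth=1 redo_depth=0
After op 2 (delete): buf='(empty)' undo_depth=2 redo_depth=0
After op 3 (type): buf='two' undo_depth=3 redo_depth=0
After op 4 (undo): buf='(empty)' undo_depth=2 redo_depth=1
After op 5 (undo): buf='abc' undo_depth=1 redo_depth=2
After op 6 (undo): buf='(empty)' undo_depth=0 redo_depth=3
After op 7 (type): buf='qux' undo_depth=1 redo_depth=0
After op 8 (undo): buf='(empty)' undo_depth=0 redo_depth=1
After op 9 (type): buf='go' undo_depth=1 redo_depth=0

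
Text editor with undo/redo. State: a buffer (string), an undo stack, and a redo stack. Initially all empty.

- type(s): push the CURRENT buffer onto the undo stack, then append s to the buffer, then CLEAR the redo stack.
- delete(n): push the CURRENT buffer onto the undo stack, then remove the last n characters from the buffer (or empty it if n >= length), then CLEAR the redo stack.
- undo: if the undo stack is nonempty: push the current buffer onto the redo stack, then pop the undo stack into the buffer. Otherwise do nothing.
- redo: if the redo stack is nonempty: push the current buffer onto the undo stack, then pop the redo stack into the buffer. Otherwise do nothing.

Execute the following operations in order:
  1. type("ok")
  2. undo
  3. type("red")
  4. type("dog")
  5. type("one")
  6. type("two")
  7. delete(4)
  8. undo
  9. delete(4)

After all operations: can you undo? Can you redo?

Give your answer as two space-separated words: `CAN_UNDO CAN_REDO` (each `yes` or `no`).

Answer: yes no

Derivation:
After op 1 (type): buf='ok' undo_depth=1 redo_depth=0
After op 2 (undo): buf='(empty)' undo_depth=0 redo_depth=1
After op 3 (type): buf='red' undo_depth=1 redo_depth=0
After op 4 (type): buf='reddog' undo_depth=2 redo_depth=0
After op 5 (type): buf='reddogone' undo_depth=3 redo_depth=0
After op 6 (type): buf='reddogonetwo' undo_depth=4 redo_depth=0
After op 7 (delete): buf='reddogon' undo_depth=5 redo_depth=0
After op 8 (undo): buf='reddogonetwo' undo_depth=4 redo_depth=1
After op 9 (delete): buf='reddogon' undo_depth=5 redo_depth=0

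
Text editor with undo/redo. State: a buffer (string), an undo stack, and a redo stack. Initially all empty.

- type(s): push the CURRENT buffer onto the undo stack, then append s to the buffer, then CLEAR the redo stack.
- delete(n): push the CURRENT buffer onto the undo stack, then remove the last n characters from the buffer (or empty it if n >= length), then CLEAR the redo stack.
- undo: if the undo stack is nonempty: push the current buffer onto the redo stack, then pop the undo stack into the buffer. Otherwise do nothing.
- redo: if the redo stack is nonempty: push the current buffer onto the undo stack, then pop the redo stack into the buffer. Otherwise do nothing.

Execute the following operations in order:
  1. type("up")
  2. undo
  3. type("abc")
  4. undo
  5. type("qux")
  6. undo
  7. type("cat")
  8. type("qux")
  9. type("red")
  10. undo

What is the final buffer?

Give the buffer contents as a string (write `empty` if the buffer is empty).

Answer: catqux

Derivation:
After op 1 (type): buf='up' undo_depth=1 redo_depth=0
After op 2 (undo): buf='(empty)' undo_depth=0 redo_depth=1
After op 3 (type): buf='abc' undo_depth=1 redo_depth=0
After op 4 (undo): buf='(empty)' undo_depth=0 redo_depth=1
After op 5 (type): buf='qux' undo_depth=1 redo_depth=0
After op 6 (undo): buf='(empty)' undo_depth=0 redo_depth=1
After op 7 (type): buf='cat' undo_depth=1 redo_depth=0
After op 8 (type): buf='catqux' undo_depth=2 redo_depth=0
After op 9 (type): buf='catquxred' undo_depth=3 redo_depth=0
After op 10 (undo): buf='catqux' undo_depth=2 redo_depth=1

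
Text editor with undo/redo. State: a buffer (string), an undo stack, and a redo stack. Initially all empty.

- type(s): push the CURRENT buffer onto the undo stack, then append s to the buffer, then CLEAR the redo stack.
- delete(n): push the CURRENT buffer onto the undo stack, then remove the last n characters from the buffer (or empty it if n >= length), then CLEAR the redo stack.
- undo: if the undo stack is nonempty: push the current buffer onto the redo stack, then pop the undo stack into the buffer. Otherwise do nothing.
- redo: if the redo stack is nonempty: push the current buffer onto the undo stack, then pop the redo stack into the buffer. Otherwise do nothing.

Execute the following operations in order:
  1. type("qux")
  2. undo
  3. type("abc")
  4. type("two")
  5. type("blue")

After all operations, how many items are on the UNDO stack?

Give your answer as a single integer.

Answer: 3

Derivation:
After op 1 (type): buf='qux' undo_depth=1 redo_depth=0
After op 2 (undo): buf='(empty)' undo_depth=0 redo_depth=1
After op 3 (type): buf='abc' undo_depth=1 redo_depth=0
After op 4 (type): buf='abctwo' undo_depth=2 redo_depth=0
After op 5 (type): buf='abctwoblue' undo_depth=3 redo_depth=0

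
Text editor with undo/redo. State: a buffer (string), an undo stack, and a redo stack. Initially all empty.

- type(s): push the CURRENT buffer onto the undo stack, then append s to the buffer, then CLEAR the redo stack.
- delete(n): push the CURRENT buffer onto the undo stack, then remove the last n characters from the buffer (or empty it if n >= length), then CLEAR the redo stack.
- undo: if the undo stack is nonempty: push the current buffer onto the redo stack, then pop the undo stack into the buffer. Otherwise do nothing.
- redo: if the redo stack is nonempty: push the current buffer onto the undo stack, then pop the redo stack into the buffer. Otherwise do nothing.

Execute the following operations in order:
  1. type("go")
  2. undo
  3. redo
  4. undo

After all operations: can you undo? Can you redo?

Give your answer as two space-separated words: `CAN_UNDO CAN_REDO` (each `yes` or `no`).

After op 1 (type): buf='go' undo_depth=1 redo_depth=0
After op 2 (undo): buf='(empty)' undo_depth=0 redo_depth=1
After op 3 (redo): buf='go' undo_depth=1 redo_depth=0
After op 4 (undo): buf='(empty)' undo_depth=0 redo_depth=1

Answer: no yes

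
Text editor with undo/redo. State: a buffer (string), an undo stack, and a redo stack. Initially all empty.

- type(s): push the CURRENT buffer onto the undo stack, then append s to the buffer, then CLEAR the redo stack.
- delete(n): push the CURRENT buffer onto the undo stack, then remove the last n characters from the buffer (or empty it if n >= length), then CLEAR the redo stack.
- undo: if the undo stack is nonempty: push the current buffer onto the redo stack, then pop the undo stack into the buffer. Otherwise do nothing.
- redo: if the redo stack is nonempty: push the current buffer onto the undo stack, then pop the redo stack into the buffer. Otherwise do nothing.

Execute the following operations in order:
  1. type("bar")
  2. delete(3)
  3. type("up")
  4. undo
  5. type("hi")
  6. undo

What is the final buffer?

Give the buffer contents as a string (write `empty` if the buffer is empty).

Answer: empty

Derivation:
After op 1 (type): buf='bar' undo_depth=1 redo_depth=0
After op 2 (delete): buf='(empty)' undo_depth=2 redo_depth=0
After op 3 (type): buf='up' undo_depth=3 redo_depth=0
After op 4 (undo): buf='(empty)' undo_depth=2 redo_depth=1
After op 5 (type): buf='hi' undo_depth=3 redo_depth=0
After op 6 (undo): buf='(empty)' undo_depth=2 redo_depth=1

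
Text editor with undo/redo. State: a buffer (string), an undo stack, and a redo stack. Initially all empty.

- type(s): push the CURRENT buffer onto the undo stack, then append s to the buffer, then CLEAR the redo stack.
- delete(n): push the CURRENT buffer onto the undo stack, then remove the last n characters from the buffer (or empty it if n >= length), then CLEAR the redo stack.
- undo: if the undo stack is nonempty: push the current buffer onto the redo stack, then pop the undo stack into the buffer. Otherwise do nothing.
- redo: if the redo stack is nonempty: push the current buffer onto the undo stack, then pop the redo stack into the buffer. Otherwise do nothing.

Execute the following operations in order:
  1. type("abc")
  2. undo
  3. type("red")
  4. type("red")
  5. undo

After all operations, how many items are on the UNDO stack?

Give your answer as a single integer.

Answer: 1

Derivation:
After op 1 (type): buf='abc' undo_depth=1 redo_depth=0
After op 2 (undo): buf='(empty)' undo_depth=0 redo_depth=1
After op 3 (type): buf='red' undo_depth=1 redo_depth=0
After op 4 (type): buf='redred' undo_depth=2 redo_depth=0
After op 5 (undo): buf='red' undo_depth=1 redo_depth=1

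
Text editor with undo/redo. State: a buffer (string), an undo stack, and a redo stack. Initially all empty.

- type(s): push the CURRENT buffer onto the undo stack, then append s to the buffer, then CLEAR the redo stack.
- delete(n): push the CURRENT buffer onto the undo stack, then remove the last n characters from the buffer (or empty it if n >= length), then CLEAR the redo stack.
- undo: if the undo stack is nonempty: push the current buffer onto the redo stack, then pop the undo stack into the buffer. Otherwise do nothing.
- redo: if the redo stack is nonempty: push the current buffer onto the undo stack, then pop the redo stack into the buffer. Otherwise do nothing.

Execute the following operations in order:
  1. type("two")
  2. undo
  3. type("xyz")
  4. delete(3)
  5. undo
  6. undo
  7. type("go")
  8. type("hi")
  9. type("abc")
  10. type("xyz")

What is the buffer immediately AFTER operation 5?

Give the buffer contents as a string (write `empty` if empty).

After op 1 (type): buf='two' undo_depth=1 redo_depth=0
After op 2 (undo): buf='(empty)' undo_depth=0 redo_depth=1
After op 3 (type): buf='xyz' undo_depth=1 redo_depth=0
After op 4 (delete): buf='(empty)' undo_depth=2 redo_depth=0
After op 5 (undo): buf='xyz' undo_depth=1 redo_depth=1

Answer: xyz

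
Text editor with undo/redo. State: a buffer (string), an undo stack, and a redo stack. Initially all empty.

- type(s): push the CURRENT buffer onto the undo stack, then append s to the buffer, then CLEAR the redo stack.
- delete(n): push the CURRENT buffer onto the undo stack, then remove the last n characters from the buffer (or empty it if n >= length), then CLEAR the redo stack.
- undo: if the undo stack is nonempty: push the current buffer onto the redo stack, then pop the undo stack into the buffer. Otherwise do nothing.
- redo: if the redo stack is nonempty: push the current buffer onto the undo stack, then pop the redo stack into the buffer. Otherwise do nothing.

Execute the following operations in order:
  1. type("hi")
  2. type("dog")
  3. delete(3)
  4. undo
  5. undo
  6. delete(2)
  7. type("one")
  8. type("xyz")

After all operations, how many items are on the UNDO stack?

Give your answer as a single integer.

Answer: 4

Derivation:
After op 1 (type): buf='hi' undo_depth=1 redo_depth=0
After op 2 (type): buf='hidog' undo_depth=2 redo_depth=0
After op 3 (delete): buf='hi' undo_depth=3 redo_depth=0
After op 4 (undo): buf='hidog' undo_depth=2 redo_depth=1
After op 5 (undo): buf='hi' undo_depth=1 redo_depth=2
After op 6 (delete): buf='(empty)' undo_depth=2 redo_depth=0
After op 7 (type): buf='one' undo_depth=3 redo_depth=0
After op 8 (type): buf='onexyz' undo_depth=4 redo_depth=0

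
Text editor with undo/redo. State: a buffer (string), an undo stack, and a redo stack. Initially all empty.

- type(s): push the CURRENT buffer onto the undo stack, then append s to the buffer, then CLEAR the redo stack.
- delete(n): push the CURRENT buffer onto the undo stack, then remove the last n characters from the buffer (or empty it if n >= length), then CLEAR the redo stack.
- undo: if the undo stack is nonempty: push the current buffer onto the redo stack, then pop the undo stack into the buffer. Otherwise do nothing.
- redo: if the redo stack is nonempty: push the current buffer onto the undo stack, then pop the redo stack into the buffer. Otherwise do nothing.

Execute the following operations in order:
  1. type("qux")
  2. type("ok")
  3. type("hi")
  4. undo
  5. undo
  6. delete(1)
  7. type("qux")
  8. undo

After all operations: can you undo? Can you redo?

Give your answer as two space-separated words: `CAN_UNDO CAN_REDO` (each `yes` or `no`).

Answer: yes yes

Derivation:
After op 1 (type): buf='qux' undo_depth=1 redo_depth=0
After op 2 (type): buf='quxok' undo_depth=2 redo_depth=0
After op 3 (type): buf='quxokhi' undo_depth=3 redo_depth=0
After op 4 (undo): buf='quxok' undo_depth=2 redo_depth=1
After op 5 (undo): buf='qux' undo_depth=1 redo_depth=2
After op 6 (delete): buf='qu' undo_depth=2 redo_depth=0
After op 7 (type): buf='ququx' undo_depth=3 redo_depth=0
After op 8 (undo): buf='qu' undo_depth=2 redo_depth=1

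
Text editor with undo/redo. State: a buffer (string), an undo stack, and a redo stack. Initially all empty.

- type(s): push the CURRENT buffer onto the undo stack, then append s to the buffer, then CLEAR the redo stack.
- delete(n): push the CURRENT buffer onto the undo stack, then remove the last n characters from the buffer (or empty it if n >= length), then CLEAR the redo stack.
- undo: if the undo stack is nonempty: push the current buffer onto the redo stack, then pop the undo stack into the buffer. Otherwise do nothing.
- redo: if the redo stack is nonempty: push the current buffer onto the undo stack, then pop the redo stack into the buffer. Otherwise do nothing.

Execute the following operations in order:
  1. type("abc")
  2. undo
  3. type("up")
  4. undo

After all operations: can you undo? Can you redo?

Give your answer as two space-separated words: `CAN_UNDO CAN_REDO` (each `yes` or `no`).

After op 1 (type): buf='abc' undo_depth=1 redo_depth=0
After op 2 (undo): buf='(empty)' undo_depth=0 redo_depth=1
After op 3 (type): buf='up' undo_depth=1 redo_depth=0
After op 4 (undo): buf='(empty)' undo_depth=0 redo_depth=1

Answer: no yes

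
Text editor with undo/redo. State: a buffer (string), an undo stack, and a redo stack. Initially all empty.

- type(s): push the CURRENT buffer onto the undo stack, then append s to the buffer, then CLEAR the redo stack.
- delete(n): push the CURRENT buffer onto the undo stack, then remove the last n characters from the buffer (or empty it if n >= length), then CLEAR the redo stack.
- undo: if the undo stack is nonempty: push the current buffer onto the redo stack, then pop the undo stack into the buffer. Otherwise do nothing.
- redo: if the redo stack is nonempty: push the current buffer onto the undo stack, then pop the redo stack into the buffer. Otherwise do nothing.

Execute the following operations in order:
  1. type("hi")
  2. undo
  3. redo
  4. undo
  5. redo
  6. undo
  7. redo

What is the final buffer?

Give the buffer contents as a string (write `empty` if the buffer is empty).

After op 1 (type): buf='hi' undo_depth=1 redo_depth=0
After op 2 (undo): buf='(empty)' undo_depth=0 redo_depth=1
After op 3 (redo): buf='hi' undo_depth=1 redo_depth=0
After op 4 (undo): buf='(empty)' undo_depth=0 redo_depth=1
After op 5 (redo): buf='hi' undo_depth=1 redo_depth=0
After op 6 (undo): buf='(empty)' undo_depth=0 redo_depth=1
After op 7 (redo): buf='hi' undo_depth=1 redo_depth=0

Answer: hi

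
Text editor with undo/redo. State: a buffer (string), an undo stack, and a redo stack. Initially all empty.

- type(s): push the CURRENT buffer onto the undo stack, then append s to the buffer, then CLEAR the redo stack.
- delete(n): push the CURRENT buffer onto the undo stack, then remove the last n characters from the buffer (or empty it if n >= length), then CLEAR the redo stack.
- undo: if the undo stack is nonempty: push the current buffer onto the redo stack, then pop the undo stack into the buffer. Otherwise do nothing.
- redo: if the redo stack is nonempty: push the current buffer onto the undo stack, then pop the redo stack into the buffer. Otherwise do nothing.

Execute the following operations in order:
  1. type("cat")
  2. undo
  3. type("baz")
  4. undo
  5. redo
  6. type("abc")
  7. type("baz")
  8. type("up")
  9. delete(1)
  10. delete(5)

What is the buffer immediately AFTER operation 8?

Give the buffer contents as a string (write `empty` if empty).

Answer: bazabcbazup

Derivation:
After op 1 (type): buf='cat' undo_depth=1 redo_depth=0
After op 2 (undo): buf='(empty)' undo_depth=0 redo_depth=1
After op 3 (type): buf='baz' undo_depth=1 redo_depth=0
After op 4 (undo): buf='(empty)' undo_depth=0 redo_depth=1
After op 5 (redo): buf='baz' undo_depth=1 redo_depth=0
After op 6 (type): buf='bazabc' undo_depth=2 redo_depth=0
After op 7 (type): buf='bazabcbaz' undo_depth=3 redo_depth=0
After op 8 (type): buf='bazabcbazup' undo_depth=4 redo_depth=0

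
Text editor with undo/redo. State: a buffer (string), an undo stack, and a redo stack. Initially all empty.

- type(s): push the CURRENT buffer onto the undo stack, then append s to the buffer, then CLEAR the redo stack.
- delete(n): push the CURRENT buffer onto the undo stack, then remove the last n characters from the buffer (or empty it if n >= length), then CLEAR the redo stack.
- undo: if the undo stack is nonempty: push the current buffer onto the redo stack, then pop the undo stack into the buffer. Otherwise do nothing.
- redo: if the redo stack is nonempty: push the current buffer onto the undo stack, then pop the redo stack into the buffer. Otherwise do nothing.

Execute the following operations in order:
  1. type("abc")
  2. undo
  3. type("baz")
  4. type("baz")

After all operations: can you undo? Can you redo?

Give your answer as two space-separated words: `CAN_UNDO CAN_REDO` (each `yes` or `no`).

Answer: yes no

Derivation:
After op 1 (type): buf='abc' undo_depth=1 redo_depth=0
After op 2 (undo): buf='(empty)' undo_depth=0 redo_depth=1
After op 3 (type): buf='baz' undo_depth=1 redo_depth=0
After op 4 (type): buf='bazbaz' undo_depth=2 redo_depth=0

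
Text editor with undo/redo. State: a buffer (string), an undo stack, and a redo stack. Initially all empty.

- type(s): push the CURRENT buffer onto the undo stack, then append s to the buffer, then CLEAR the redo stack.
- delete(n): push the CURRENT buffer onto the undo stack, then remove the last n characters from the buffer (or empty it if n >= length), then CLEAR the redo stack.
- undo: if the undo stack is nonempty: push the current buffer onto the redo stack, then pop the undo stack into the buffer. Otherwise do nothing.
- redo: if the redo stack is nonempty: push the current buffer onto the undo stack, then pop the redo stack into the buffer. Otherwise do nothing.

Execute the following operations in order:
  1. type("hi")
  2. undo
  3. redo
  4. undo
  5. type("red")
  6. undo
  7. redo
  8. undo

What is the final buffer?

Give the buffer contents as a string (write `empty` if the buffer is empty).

Answer: empty

Derivation:
After op 1 (type): buf='hi' undo_depth=1 redo_depth=0
After op 2 (undo): buf='(empty)' undo_depth=0 redo_depth=1
After op 3 (redo): buf='hi' undo_depth=1 redo_depth=0
After op 4 (undo): buf='(empty)' undo_depth=0 redo_depth=1
After op 5 (type): buf='red' undo_depth=1 redo_depth=0
After op 6 (undo): buf='(empty)' undo_depth=0 redo_depth=1
After op 7 (redo): buf='red' undo_depth=1 redo_depth=0
After op 8 (undo): buf='(empty)' undo_depth=0 redo_depth=1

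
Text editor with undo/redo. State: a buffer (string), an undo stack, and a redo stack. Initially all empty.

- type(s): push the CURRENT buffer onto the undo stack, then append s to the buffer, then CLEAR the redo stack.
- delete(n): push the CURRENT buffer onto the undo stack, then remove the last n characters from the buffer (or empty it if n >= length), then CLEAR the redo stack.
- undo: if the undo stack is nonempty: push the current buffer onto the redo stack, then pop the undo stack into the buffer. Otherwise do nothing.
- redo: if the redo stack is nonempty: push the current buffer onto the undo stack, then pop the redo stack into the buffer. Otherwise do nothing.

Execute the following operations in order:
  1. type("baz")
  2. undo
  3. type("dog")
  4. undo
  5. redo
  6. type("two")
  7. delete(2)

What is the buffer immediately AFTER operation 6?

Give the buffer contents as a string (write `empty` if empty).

Answer: dogtwo

Derivation:
After op 1 (type): buf='baz' undo_depth=1 redo_depth=0
After op 2 (undo): buf='(empty)' undo_depth=0 redo_depth=1
After op 3 (type): buf='dog' undo_depth=1 redo_depth=0
After op 4 (undo): buf='(empty)' undo_depth=0 redo_depth=1
After op 5 (redo): buf='dog' undo_depth=1 redo_depth=0
After op 6 (type): buf='dogtwo' undo_depth=2 redo_depth=0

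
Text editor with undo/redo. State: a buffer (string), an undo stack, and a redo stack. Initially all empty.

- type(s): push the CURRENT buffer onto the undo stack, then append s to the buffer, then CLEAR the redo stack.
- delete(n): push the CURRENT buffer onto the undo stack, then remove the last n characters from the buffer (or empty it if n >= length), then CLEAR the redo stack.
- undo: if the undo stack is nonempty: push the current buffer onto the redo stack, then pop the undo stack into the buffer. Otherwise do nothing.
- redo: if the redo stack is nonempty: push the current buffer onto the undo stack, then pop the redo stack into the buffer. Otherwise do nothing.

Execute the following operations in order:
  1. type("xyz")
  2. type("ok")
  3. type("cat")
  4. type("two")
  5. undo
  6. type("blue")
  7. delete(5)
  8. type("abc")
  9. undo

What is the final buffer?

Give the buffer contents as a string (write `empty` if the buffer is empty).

After op 1 (type): buf='xyz' undo_depth=1 redo_depth=0
After op 2 (type): buf='xyzok' undo_depth=2 redo_depth=0
After op 3 (type): buf='xyzokcat' undo_depth=3 redo_depth=0
After op 4 (type): buf='xyzokcattwo' undo_depth=4 redo_depth=0
After op 5 (undo): buf='xyzokcat' undo_depth=3 redo_depth=1
After op 6 (type): buf='xyzokcatblue' undo_depth=4 redo_depth=0
After op 7 (delete): buf='xyzokca' undo_depth=5 redo_depth=0
After op 8 (type): buf='xyzokcaabc' undo_depth=6 redo_depth=0
After op 9 (undo): buf='xyzokca' undo_depth=5 redo_depth=1

Answer: xyzokca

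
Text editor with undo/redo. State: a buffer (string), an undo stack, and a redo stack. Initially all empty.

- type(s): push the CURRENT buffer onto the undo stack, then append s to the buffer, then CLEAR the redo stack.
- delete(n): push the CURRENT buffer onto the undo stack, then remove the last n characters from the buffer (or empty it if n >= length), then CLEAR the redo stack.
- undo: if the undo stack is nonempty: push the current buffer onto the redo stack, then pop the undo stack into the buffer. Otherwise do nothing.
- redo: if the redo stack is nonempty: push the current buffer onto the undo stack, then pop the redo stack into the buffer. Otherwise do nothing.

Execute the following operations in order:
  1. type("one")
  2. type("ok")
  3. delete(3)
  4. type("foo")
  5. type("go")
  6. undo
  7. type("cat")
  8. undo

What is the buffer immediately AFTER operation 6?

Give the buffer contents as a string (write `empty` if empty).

Answer: onfoo

Derivation:
After op 1 (type): buf='one' undo_depth=1 redo_depth=0
After op 2 (type): buf='oneok' undo_depth=2 redo_depth=0
After op 3 (delete): buf='on' undo_depth=3 redo_depth=0
After op 4 (type): buf='onfoo' undo_depth=4 redo_depth=0
After op 5 (type): buf='onfoogo' undo_depth=5 redo_depth=0
After op 6 (undo): buf='onfoo' undo_depth=4 redo_depth=1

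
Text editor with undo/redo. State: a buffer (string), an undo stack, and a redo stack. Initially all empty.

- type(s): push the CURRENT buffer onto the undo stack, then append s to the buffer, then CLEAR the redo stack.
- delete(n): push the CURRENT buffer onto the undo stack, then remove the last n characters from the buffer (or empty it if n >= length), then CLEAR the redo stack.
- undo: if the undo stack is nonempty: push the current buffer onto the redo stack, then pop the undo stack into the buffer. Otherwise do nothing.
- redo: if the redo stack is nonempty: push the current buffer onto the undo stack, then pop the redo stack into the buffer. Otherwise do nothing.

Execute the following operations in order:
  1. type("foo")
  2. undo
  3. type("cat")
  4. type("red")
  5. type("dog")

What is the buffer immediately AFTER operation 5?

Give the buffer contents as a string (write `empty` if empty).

Answer: catreddog

Derivation:
After op 1 (type): buf='foo' undo_depth=1 redo_depth=0
After op 2 (undo): buf='(empty)' undo_depth=0 redo_depth=1
After op 3 (type): buf='cat' undo_depth=1 redo_depth=0
After op 4 (type): buf='catred' undo_depth=2 redo_depth=0
After op 5 (type): buf='catreddog' undo_depth=3 redo_depth=0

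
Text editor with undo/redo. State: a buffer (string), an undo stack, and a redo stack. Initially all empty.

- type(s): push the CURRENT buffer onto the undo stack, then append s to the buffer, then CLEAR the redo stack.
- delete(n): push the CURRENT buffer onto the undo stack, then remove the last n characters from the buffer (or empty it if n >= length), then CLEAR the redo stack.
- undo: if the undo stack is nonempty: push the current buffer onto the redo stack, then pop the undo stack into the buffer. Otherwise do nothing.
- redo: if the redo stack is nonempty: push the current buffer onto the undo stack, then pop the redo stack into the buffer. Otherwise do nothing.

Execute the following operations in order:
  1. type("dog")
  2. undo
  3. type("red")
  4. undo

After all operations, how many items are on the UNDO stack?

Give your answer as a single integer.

After op 1 (type): buf='dog' undo_depth=1 redo_depth=0
After op 2 (undo): buf='(empty)' undo_depth=0 redo_depth=1
After op 3 (type): buf='red' undo_depth=1 redo_depth=0
After op 4 (undo): buf='(empty)' undo_depth=0 redo_depth=1

Answer: 0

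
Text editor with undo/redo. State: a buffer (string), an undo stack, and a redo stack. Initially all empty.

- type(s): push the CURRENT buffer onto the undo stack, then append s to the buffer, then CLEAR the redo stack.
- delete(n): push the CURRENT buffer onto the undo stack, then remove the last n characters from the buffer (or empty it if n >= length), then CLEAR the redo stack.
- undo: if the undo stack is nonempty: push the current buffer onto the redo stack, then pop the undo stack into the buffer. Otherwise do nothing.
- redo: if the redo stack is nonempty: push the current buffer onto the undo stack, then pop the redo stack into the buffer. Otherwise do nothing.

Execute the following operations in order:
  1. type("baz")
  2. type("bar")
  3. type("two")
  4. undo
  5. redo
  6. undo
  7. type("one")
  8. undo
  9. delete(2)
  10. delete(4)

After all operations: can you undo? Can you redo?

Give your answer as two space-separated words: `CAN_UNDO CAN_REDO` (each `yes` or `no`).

After op 1 (type): buf='baz' undo_depth=1 redo_depth=0
After op 2 (type): buf='bazbar' undo_depth=2 redo_depth=0
After op 3 (type): buf='bazbartwo' undo_depth=3 redo_depth=0
After op 4 (undo): buf='bazbar' undo_depth=2 redo_depth=1
After op 5 (redo): buf='bazbartwo' undo_depth=3 redo_depth=0
After op 6 (undo): buf='bazbar' undo_depth=2 redo_depth=1
After op 7 (type): buf='bazbarone' undo_depth=3 redo_depth=0
After op 8 (undo): buf='bazbar' undo_depth=2 redo_depth=1
After op 9 (delete): buf='bazb' undo_depth=3 redo_depth=0
After op 10 (delete): buf='(empty)' undo_depth=4 redo_depth=0

Answer: yes no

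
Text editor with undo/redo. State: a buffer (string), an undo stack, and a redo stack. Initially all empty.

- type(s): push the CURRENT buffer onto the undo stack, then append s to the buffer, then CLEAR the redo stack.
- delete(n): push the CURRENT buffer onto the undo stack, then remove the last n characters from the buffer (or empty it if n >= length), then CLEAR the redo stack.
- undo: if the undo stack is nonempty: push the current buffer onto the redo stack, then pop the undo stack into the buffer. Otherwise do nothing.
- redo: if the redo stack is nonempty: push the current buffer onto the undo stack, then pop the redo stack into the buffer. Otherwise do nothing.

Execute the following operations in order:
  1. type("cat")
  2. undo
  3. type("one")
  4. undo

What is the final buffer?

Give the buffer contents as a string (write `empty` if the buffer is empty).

Answer: empty

Derivation:
After op 1 (type): buf='cat' undo_depth=1 redo_depth=0
After op 2 (undo): buf='(empty)' undo_depth=0 redo_depth=1
After op 3 (type): buf='one' undo_depth=1 redo_depth=0
After op 4 (undo): buf='(empty)' undo_depth=0 redo_depth=1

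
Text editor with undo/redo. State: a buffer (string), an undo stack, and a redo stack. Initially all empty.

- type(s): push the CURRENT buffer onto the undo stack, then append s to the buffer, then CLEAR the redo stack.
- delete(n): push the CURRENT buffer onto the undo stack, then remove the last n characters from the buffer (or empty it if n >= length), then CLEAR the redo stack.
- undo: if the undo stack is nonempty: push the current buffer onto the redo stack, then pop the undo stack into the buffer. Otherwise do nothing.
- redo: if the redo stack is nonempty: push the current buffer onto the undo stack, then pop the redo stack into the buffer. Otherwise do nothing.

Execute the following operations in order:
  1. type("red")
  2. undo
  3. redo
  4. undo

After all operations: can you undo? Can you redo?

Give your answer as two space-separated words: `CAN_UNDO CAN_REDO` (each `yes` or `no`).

Answer: no yes

Derivation:
After op 1 (type): buf='red' undo_depth=1 redo_depth=0
After op 2 (undo): buf='(empty)' undo_depth=0 redo_depth=1
After op 3 (redo): buf='red' undo_depth=1 redo_depth=0
After op 4 (undo): buf='(empty)' undo_depth=0 redo_depth=1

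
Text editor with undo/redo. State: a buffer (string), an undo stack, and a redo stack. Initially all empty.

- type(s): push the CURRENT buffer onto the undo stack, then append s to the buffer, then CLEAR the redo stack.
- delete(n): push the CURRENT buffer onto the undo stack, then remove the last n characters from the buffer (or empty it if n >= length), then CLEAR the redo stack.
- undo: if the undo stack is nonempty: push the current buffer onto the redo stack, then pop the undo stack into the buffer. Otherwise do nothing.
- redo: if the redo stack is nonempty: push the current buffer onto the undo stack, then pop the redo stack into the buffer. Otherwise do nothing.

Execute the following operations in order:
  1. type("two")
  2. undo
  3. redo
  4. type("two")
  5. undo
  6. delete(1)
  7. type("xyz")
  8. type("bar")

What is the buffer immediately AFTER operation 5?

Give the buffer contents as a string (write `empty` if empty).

Answer: two

Derivation:
After op 1 (type): buf='two' undo_depth=1 redo_depth=0
After op 2 (undo): buf='(empty)' undo_depth=0 redo_depth=1
After op 3 (redo): buf='two' undo_depth=1 redo_depth=0
After op 4 (type): buf='twotwo' undo_depth=2 redo_depth=0
After op 5 (undo): buf='two' undo_depth=1 redo_depth=1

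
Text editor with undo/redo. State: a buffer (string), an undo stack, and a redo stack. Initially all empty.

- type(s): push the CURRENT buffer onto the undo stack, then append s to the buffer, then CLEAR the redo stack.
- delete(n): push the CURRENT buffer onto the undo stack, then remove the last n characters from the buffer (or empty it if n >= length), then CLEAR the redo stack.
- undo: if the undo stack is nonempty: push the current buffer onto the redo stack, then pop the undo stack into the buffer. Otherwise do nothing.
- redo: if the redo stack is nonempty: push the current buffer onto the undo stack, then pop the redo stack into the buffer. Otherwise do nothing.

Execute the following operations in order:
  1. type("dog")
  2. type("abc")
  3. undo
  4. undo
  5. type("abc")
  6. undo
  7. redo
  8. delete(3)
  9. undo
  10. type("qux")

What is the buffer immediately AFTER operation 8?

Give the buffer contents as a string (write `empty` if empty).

After op 1 (type): buf='dog' undo_depth=1 redo_depth=0
After op 2 (type): buf='dogabc' undo_depth=2 redo_depth=0
After op 3 (undo): buf='dog' undo_depth=1 redo_depth=1
After op 4 (undo): buf='(empty)' undo_depth=0 redo_depth=2
After op 5 (type): buf='abc' undo_depth=1 redo_depth=0
After op 6 (undo): buf='(empty)' undo_depth=0 redo_depth=1
After op 7 (redo): buf='abc' undo_depth=1 redo_depth=0
After op 8 (delete): buf='(empty)' undo_depth=2 redo_depth=0

Answer: empty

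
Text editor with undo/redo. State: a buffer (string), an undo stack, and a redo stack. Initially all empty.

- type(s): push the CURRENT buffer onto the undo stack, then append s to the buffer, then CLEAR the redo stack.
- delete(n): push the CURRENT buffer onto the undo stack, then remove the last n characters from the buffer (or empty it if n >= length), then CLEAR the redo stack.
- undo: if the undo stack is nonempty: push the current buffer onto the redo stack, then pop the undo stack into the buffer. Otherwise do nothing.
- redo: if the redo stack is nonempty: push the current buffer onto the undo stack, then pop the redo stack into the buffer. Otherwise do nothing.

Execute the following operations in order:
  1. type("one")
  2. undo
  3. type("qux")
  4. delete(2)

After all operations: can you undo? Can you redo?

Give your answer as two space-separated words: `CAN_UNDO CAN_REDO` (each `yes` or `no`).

Answer: yes no

Derivation:
After op 1 (type): buf='one' undo_depth=1 redo_depth=0
After op 2 (undo): buf='(empty)' undo_depth=0 redo_depth=1
After op 3 (type): buf='qux' undo_depth=1 redo_depth=0
After op 4 (delete): buf='q' undo_depth=2 redo_depth=0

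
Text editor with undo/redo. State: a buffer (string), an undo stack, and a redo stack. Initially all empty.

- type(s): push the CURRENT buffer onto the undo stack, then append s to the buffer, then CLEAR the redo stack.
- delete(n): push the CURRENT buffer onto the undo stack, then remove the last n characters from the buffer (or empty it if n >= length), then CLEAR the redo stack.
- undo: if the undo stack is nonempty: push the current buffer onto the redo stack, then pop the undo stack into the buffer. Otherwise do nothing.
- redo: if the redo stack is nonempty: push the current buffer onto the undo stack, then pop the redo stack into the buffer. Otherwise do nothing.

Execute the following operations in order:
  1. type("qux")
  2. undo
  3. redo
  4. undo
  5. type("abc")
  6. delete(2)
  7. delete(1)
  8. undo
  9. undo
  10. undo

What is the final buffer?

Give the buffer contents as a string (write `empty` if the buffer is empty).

Answer: empty

Derivation:
After op 1 (type): buf='qux' undo_depth=1 redo_depth=0
After op 2 (undo): buf='(empty)' undo_depth=0 redo_depth=1
After op 3 (redo): buf='qux' undo_depth=1 redo_depth=0
After op 4 (undo): buf='(empty)' undo_depth=0 redo_depth=1
After op 5 (type): buf='abc' undo_depth=1 redo_depth=0
After op 6 (delete): buf='a' undo_depth=2 redo_depth=0
After op 7 (delete): buf='(empty)' undo_depth=3 redo_depth=0
After op 8 (undo): buf='a' undo_depth=2 redo_depth=1
After op 9 (undo): buf='abc' undo_depth=1 redo_depth=2
After op 10 (undo): buf='(empty)' undo_depth=0 redo_depth=3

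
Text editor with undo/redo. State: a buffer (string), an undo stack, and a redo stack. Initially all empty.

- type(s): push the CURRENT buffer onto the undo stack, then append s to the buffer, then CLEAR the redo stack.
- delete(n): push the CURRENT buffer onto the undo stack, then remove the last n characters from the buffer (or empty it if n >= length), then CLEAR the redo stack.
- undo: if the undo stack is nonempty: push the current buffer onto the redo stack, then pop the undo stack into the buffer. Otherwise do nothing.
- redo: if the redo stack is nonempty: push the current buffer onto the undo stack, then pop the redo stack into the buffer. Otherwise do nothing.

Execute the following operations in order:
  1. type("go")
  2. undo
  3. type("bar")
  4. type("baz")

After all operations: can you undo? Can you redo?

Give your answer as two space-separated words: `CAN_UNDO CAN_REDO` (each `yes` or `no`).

After op 1 (type): buf='go' undo_depth=1 redo_depth=0
After op 2 (undo): buf='(empty)' undo_depth=0 redo_depth=1
After op 3 (type): buf='bar' undo_depth=1 redo_depth=0
After op 4 (type): buf='barbaz' undo_depth=2 redo_depth=0

Answer: yes no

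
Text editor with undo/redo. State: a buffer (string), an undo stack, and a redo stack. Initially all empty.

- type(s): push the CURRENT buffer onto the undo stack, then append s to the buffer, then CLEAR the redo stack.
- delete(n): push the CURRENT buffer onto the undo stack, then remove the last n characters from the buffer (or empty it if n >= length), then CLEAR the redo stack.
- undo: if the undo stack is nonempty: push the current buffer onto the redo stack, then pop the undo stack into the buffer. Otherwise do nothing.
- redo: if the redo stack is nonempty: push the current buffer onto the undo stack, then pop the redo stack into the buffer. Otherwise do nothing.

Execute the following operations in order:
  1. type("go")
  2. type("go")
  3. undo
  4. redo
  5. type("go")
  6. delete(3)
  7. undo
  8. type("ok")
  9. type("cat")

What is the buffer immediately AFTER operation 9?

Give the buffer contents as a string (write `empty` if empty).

After op 1 (type): buf='go' undo_depth=1 redo_depth=0
After op 2 (type): buf='gogo' undo_depth=2 redo_depth=0
After op 3 (undo): buf='go' undo_depth=1 redo_depth=1
After op 4 (redo): buf='gogo' undo_depth=2 redo_depth=0
After op 5 (type): buf='gogogo' undo_depth=3 redo_depth=0
After op 6 (delete): buf='gog' undo_depth=4 redo_depth=0
After op 7 (undo): buf='gogogo' undo_depth=3 redo_depth=1
After op 8 (type): buf='gogogook' undo_depth=4 redo_depth=0
After op 9 (type): buf='gogogookcat' undo_depth=5 redo_depth=0

Answer: gogogookcat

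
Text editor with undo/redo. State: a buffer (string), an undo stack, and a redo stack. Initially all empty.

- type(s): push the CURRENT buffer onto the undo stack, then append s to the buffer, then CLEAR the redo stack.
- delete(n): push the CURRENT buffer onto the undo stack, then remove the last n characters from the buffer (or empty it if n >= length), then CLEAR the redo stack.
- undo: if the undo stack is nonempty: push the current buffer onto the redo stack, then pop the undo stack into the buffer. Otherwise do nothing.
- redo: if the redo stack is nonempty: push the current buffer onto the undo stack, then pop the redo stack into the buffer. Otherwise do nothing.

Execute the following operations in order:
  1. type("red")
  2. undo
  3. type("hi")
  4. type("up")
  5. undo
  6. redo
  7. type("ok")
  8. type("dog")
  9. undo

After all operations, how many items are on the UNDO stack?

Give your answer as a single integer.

Answer: 3

Derivation:
After op 1 (type): buf='red' undo_depth=1 redo_depth=0
After op 2 (undo): buf='(empty)' undo_depth=0 redo_depth=1
After op 3 (type): buf='hi' undo_depth=1 redo_depth=0
After op 4 (type): buf='hiup' undo_depth=2 redo_depth=0
After op 5 (undo): buf='hi' undo_depth=1 redo_depth=1
After op 6 (redo): buf='hiup' undo_depth=2 redo_depth=0
After op 7 (type): buf='hiupok' undo_depth=3 redo_depth=0
After op 8 (type): buf='hiupokdog' undo_depth=4 redo_depth=0
After op 9 (undo): buf='hiupok' undo_depth=3 redo_depth=1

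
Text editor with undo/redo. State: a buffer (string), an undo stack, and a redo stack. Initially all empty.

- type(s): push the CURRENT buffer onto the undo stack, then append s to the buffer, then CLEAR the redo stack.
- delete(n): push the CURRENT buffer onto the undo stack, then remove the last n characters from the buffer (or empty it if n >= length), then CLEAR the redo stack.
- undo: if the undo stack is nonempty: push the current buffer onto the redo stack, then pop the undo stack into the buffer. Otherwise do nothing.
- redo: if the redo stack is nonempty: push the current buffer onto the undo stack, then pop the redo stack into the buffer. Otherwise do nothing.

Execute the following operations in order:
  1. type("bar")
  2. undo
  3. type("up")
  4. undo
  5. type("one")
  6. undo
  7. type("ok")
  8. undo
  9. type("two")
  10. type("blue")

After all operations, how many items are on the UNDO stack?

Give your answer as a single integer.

After op 1 (type): buf='bar' undo_depth=1 redo_depth=0
After op 2 (undo): buf='(empty)' undo_depth=0 redo_depth=1
After op 3 (type): buf='up' undo_depth=1 redo_depth=0
After op 4 (undo): buf='(empty)' undo_depth=0 redo_depth=1
After op 5 (type): buf='one' undo_depth=1 redo_depth=0
After op 6 (undo): buf='(empty)' undo_depth=0 redo_depth=1
After op 7 (type): buf='ok' undo_depth=1 redo_depth=0
After op 8 (undo): buf='(empty)' undo_depth=0 redo_depth=1
After op 9 (type): buf='two' undo_depth=1 redo_depth=0
After op 10 (type): buf='twoblue' undo_depth=2 redo_depth=0

Answer: 2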